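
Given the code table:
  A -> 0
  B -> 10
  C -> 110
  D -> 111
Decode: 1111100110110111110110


Decoding:
111 -> D
110 -> C
0 -> A
110 -> C
110 -> C
111 -> D
110 -> C
110 -> C


Result: DCACCDCC


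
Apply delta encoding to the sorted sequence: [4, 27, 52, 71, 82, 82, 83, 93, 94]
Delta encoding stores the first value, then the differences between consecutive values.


First value: 4
Deltas:
  27 - 4 = 23
  52 - 27 = 25
  71 - 52 = 19
  82 - 71 = 11
  82 - 82 = 0
  83 - 82 = 1
  93 - 83 = 10
  94 - 93 = 1


Delta encoded: [4, 23, 25, 19, 11, 0, 1, 10, 1]


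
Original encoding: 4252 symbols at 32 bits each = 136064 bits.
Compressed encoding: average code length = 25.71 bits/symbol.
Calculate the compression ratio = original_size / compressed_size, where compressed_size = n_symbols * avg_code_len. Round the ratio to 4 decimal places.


original_size = n_symbols * orig_bits = 4252 * 32 = 136064 bits
compressed_size = n_symbols * avg_code_len = 4252 * 25.71 = 109318.92 bits
ratio = original_size / compressed_size = 136064 / 109318.92 = 1.2447

Compression ratio = 1.2447


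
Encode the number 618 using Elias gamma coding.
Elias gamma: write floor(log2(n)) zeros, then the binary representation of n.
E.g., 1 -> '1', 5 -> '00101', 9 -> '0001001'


num_bits = floor(log2(618)) + 1 = 10
leading_zeros = num_bits - 1 = 9
binary(618) = 1001101010

Elias gamma(618) = '000000000' + '1001101010' = 0000000001001101010 (19 bits)


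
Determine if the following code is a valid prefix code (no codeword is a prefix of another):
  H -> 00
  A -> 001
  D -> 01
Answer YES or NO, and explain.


Checking each pair (does one codeword prefix another?):
  H='00' vs A='001': prefix -- VIOLATION

NO -- this is NOT a valid prefix code. H (00) is a prefix of A (001).


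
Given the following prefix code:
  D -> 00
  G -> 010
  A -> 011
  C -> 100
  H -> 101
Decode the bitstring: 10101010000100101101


Decoding step by step:
Bits 101 -> H
Bits 010 -> G
Bits 100 -> C
Bits 00 -> D
Bits 100 -> C
Bits 101 -> H
Bits 101 -> H


Decoded message: HGCDCHH


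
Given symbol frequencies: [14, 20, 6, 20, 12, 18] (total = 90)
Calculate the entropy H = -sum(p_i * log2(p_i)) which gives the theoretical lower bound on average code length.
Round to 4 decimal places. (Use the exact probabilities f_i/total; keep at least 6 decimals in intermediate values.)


Per-symbol terms -p_i * log2(p_i) with p_i = f_i/90:
  p = 14/90 = 0.155556: log2(p) = -2.684498, -p*log2(p) = 0.417589
  p = 20/90 = 0.222222: log2(p) = -2.169925, -p*log2(p) = 0.482206
  p = 6/90 = 0.066667: log2(p) = -3.906891, -p*log2(p) = 0.260459
  p = 20/90 = 0.222222: log2(p) = -2.169925, -p*log2(p) = 0.482206
  p = 12/90 = 0.133333: log2(p) = -2.906891, -p*log2(p) = 0.387585
  p = 18/90 = 0.200000: log2(p) = -2.321928, -p*log2(p) = 0.464386
H = 0.417589 + 0.482206 + 0.260459 + 0.482206 + 0.387585 + 0.464386 = 2.494431

H = 2.4944 bits/symbol


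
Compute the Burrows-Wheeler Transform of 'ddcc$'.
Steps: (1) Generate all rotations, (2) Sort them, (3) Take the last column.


Rotations (sorted):
  0: $ddcc -> last char: c
  1: c$ddc -> last char: c
  2: cc$dd -> last char: d
  3: dcc$d -> last char: d
  4: ddcc$ -> last char: $


BWT = ccdd$


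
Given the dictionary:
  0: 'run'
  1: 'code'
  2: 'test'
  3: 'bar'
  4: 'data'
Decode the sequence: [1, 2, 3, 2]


Look up each index in the dictionary:
  1 -> 'code'
  2 -> 'test'
  3 -> 'bar'
  2 -> 'test'

Decoded: "code test bar test"


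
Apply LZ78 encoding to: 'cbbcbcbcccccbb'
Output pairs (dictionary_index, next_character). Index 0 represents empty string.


LZ78 encoding steps:
Dictionary: {0: ''}
Step 1: w='' (idx 0), next='c' -> output (0, 'c'), add 'c' as idx 1
Step 2: w='' (idx 0), next='b' -> output (0, 'b'), add 'b' as idx 2
Step 3: w='b' (idx 2), next='c' -> output (2, 'c'), add 'bc' as idx 3
Step 4: w='bc' (idx 3), next='b' -> output (3, 'b'), add 'bcb' as idx 4
Step 5: w='c' (idx 1), next='c' -> output (1, 'c'), add 'cc' as idx 5
Step 6: w='cc' (idx 5), next='c' -> output (5, 'c'), add 'ccc' as idx 6
Step 7: w='b' (idx 2), next='b' -> output (2, 'b'), add 'bb' as idx 7


Encoded: [(0, 'c'), (0, 'b'), (2, 'c'), (3, 'b'), (1, 'c'), (5, 'c'), (2, 'b')]


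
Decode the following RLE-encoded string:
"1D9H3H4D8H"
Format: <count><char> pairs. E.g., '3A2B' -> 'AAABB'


Expanding each <count><char> pair:
  1D -> 'D'
  9H -> 'HHHHHHHHH'
  3H -> 'HHH'
  4D -> 'DDDD'
  8H -> 'HHHHHHHH'

Decoded = DHHHHHHHHHHHHDDDDHHHHHHHH


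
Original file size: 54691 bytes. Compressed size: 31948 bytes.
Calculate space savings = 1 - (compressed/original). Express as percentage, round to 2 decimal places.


ratio = compressed/original = 31948/54691 = 0.584155
savings = 1 - ratio = 1 - 0.584155 = 0.415845
as a percentage: 0.415845 * 100 = 41.58%

Space savings = 1 - 31948/54691 = 41.58%


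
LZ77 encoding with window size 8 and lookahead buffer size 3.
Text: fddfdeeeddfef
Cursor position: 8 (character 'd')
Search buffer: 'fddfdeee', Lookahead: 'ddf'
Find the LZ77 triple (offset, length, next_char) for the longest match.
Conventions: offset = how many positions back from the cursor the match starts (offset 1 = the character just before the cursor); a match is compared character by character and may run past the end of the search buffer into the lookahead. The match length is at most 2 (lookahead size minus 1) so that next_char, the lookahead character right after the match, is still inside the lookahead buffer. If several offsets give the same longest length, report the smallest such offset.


Try each offset into the search buffer:
  offset=1 (pos 7, char 'e'): match length 0
  offset=2 (pos 6, char 'e'): match length 0
  offset=3 (pos 5, char 'e'): match length 0
  offset=4 (pos 4, char 'd'): match length 1
  offset=5 (pos 3, char 'f'): match length 0
  offset=6 (pos 2, char 'd'): match length 1
  offset=7 (pos 1, char 'd'): match length 2
  offset=8 (pos 0, char 'f'): match length 0
Longest match has length 2 at offset 7.
next_char = character at position 8 + 2 = 10 -> 'f'

Best match: offset=7, length=2 (matching 'dd' starting at position 1)
LZ77 triple: (7, 2, 'f')


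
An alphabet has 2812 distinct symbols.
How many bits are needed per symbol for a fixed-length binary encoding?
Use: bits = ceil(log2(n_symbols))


log2(2812) = 11.4574
Bracket: 2^11 = 2048 < 2812 <= 2^12 = 4096
So ceil(log2(2812)) = 12

bits = ceil(log2(2812)) = ceil(11.4574) = 12 bits


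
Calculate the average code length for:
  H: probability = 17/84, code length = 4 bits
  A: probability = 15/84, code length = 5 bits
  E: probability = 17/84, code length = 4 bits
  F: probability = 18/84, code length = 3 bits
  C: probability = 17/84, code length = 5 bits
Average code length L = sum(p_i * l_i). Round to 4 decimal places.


Weighted contributions p_i * l_i:
  H: (17/84) * 4 = 68/84
  A: (15/84) * 5 = 75/84
  E: (17/84) * 4 = 68/84
  F: (18/84) * 3 = 54/84
  C: (17/84) * 5 = 85/84
Sum = (68 + 75 + 68 + 54 + 85)/84 = 350/84

L = 350/84 = 4.1667 bits/symbol


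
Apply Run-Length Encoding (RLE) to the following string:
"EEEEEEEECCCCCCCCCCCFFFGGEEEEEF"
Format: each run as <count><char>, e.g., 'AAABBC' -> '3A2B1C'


Scanning runs left to right:
  i=0: run of 'E' x 8 -> '8E'
  i=8: run of 'C' x 11 -> '11C'
  i=19: run of 'F' x 3 -> '3F'
  i=22: run of 'G' x 2 -> '2G'
  i=24: run of 'E' x 5 -> '5E'
  i=29: run of 'F' x 1 -> '1F'

RLE = 8E11C3F2G5E1F


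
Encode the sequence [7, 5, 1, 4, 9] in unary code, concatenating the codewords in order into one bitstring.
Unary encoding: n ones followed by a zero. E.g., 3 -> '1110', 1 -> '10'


Encode each number as n ones followed by a terminating 0:
  7 -> 11111110 (8 bits)
  5 -> 111110 (6 bits)
  1 -> 10 (2 bits)
  4 -> 11110 (5 bits)
  9 -> 1111111110 (10 bits)
Total length = 8 + 6 + 2 + 5 + 10 = 31 bits.

Unary([7, 5, 1, 4, 9]) = 1111111011111010111101111111110 (31 bits)


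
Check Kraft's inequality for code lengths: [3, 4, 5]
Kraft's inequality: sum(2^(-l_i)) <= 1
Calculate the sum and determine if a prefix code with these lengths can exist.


Sum = 2^(-3) + 2^(-4) + 2^(-5)
    = 0.125 + 0.0625 + 0.03125
    = 7/32 = 0.21875
Since 0.21875 <= 1, Kraft's inequality IS satisfied.
A prefix code with these lengths CAN exist.

Kraft sum = 0.21875. Satisfied.


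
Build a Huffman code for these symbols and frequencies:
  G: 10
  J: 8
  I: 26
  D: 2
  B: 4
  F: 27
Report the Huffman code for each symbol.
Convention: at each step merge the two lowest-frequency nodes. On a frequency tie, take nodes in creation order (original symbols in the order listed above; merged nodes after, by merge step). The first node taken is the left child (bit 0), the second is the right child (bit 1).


Huffman tree construction:
Step 1: Merge D(2) + B(4) = 6
Step 2: Merge (D+B)(6) + J(8) = 14
Step 3: Merge G(10) + ((D+B)+J)(14) = 24
Step 4: Merge (G+((D+B)+J))(24) + I(26) = 50
Step 5: Merge F(27) + ((G+((D+B)+J))+I)(50) = 77
Read each symbol's code off the tree from the root (left child = 0, right child = 1).

Codes:
  G: 100 (length 3)
  J: 1011 (length 4)
  I: 11 (length 2)
  D: 10100 (length 5)
  B: 10101 (length 5)
  F: 0 (length 1)
Average code length: 171/77 = 2.2208 bits/symbol


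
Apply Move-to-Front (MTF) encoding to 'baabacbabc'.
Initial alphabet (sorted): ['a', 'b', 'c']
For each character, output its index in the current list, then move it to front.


MTF encoding:
'b': index 1 in ['a', 'b', 'c'] -> ['b', 'a', 'c']
'a': index 1 in ['b', 'a', 'c'] -> ['a', 'b', 'c']
'a': index 0 in ['a', 'b', 'c'] -> ['a', 'b', 'c']
'b': index 1 in ['a', 'b', 'c'] -> ['b', 'a', 'c']
'a': index 1 in ['b', 'a', 'c'] -> ['a', 'b', 'c']
'c': index 2 in ['a', 'b', 'c'] -> ['c', 'a', 'b']
'b': index 2 in ['c', 'a', 'b'] -> ['b', 'c', 'a']
'a': index 2 in ['b', 'c', 'a'] -> ['a', 'b', 'c']
'b': index 1 in ['a', 'b', 'c'] -> ['b', 'a', 'c']
'c': index 2 in ['b', 'a', 'c'] -> ['c', 'b', 'a']


Output: [1, 1, 0, 1, 1, 2, 2, 2, 1, 2]


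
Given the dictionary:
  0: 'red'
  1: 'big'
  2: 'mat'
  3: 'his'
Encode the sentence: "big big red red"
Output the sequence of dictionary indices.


Look up each word in the dictionary:
  'big' -> 1
  'big' -> 1
  'red' -> 0
  'red' -> 0

Encoded: [1, 1, 0, 0]


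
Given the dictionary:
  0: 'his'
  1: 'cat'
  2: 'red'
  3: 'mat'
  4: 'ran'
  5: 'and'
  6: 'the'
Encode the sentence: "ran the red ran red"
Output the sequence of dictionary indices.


Look up each word in the dictionary:
  'ran' -> 4
  'the' -> 6
  'red' -> 2
  'ran' -> 4
  'red' -> 2

Encoded: [4, 6, 2, 4, 2]


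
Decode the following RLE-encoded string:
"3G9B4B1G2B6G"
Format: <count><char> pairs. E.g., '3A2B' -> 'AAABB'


Expanding each <count><char> pair:
  3G -> 'GGG'
  9B -> 'BBBBBBBBB'
  4B -> 'BBBB'
  1G -> 'G'
  2B -> 'BB'
  6G -> 'GGGGGG'

Decoded = GGGBBBBBBBBBBBBBGBBGGGGGG


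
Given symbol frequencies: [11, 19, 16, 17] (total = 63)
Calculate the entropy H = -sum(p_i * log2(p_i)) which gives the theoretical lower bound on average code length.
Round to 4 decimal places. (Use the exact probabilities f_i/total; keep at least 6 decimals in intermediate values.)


Per-symbol terms -p_i * log2(p_i) with p_i = f_i/63:
  p = 11/63 = 0.174603: log2(p) = -2.517848, -p*log2(p) = 0.439624
  p = 19/63 = 0.301587: log2(p) = -1.729352, -p*log2(p) = 0.521551
  p = 16/63 = 0.253968: log2(p) = -1.977280, -p*log2(p) = 0.502166
  p = 17/63 = 0.269841: log2(p) = -1.889817, -p*log2(p) = 0.509951
H = 0.439624 + 0.521551 + 0.502166 + 0.509951 = 1.973292

H = 1.9733 bits/symbol


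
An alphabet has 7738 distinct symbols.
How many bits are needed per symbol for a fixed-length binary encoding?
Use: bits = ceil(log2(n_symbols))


log2(7738) = 12.9177
Bracket: 2^12 = 4096 < 7738 <= 2^13 = 8192
So ceil(log2(7738)) = 13

bits = ceil(log2(7738)) = ceil(12.9177) = 13 bits


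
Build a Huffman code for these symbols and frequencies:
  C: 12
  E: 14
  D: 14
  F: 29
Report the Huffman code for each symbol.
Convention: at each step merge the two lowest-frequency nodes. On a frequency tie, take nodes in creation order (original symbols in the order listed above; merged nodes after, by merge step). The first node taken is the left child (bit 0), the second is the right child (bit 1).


Huffman tree construction:
Step 1: Merge C(12) + E(14) = 26
Step 2: Merge D(14) + (C+E)(26) = 40
Step 3: Merge F(29) + (D+(C+E))(40) = 69
Read each symbol's code off the tree from the root (left child = 0, right child = 1).

Codes:
  C: 110 (length 3)
  E: 111 (length 3)
  D: 10 (length 2)
  F: 0 (length 1)
Average code length: 135/69 = 1.9565 bits/symbol


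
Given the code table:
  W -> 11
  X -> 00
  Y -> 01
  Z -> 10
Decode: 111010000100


Decoding:
11 -> W
10 -> Z
10 -> Z
00 -> X
01 -> Y
00 -> X


Result: WZZXYX


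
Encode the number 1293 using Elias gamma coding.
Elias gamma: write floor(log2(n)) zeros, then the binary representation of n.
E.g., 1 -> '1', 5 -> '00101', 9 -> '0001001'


num_bits = floor(log2(1293)) + 1 = 11
leading_zeros = num_bits - 1 = 10
binary(1293) = 10100001101

Elias gamma(1293) = '0000000000' + '10100001101' = 000000000010100001101 (21 bits)


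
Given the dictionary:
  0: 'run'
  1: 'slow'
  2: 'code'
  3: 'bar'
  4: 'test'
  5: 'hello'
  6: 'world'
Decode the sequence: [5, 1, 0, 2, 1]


Look up each index in the dictionary:
  5 -> 'hello'
  1 -> 'slow'
  0 -> 'run'
  2 -> 'code'
  1 -> 'slow'

Decoded: "hello slow run code slow"


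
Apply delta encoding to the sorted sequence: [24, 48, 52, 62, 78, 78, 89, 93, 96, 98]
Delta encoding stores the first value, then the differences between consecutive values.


First value: 24
Deltas:
  48 - 24 = 24
  52 - 48 = 4
  62 - 52 = 10
  78 - 62 = 16
  78 - 78 = 0
  89 - 78 = 11
  93 - 89 = 4
  96 - 93 = 3
  98 - 96 = 2


Delta encoded: [24, 24, 4, 10, 16, 0, 11, 4, 3, 2]


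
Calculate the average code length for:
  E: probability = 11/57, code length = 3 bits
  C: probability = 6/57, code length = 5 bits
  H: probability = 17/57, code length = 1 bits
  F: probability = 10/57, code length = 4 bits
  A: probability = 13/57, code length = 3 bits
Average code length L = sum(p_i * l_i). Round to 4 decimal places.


Weighted contributions p_i * l_i:
  E: (11/57) * 3 = 33/57
  C: (6/57) * 5 = 30/57
  H: (17/57) * 1 = 17/57
  F: (10/57) * 4 = 40/57
  A: (13/57) * 3 = 39/57
Sum = (33 + 30 + 17 + 40 + 39)/57 = 159/57

L = 159/57 = 2.7895 bits/symbol


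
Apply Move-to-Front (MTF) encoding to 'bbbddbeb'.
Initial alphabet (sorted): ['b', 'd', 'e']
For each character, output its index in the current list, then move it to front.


MTF encoding:
'b': index 0 in ['b', 'd', 'e'] -> ['b', 'd', 'e']
'b': index 0 in ['b', 'd', 'e'] -> ['b', 'd', 'e']
'b': index 0 in ['b', 'd', 'e'] -> ['b', 'd', 'e']
'd': index 1 in ['b', 'd', 'e'] -> ['d', 'b', 'e']
'd': index 0 in ['d', 'b', 'e'] -> ['d', 'b', 'e']
'b': index 1 in ['d', 'b', 'e'] -> ['b', 'd', 'e']
'e': index 2 in ['b', 'd', 'e'] -> ['e', 'b', 'd']
'b': index 1 in ['e', 'b', 'd'] -> ['b', 'e', 'd']


Output: [0, 0, 0, 1, 0, 1, 2, 1]


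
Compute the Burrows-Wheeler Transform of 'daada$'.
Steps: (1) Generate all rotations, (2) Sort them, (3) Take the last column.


Rotations (sorted):
  0: $daada -> last char: a
  1: a$daad -> last char: d
  2: aada$d -> last char: d
  3: ada$da -> last char: a
  4: da$daa -> last char: a
  5: daada$ -> last char: $


BWT = addaa$


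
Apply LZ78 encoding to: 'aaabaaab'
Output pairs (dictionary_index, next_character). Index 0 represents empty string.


LZ78 encoding steps:
Dictionary: {0: ''}
Step 1: w='' (idx 0), next='a' -> output (0, 'a'), add 'a' as idx 1
Step 2: w='a' (idx 1), next='a' -> output (1, 'a'), add 'aa' as idx 2
Step 3: w='' (idx 0), next='b' -> output (0, 'b'), add 'b' as idx 3
Step 4: w='aa' (idx 2), next='a' -> output (2, 'a'), add 'aaa' as idx 4
Step 5: w='b' (idx 3), end of input -> output (3, '')


Encoded: [(0, 'a'), (1, 'a'), (0, 'b'), (2, 'a'), (3, '')]


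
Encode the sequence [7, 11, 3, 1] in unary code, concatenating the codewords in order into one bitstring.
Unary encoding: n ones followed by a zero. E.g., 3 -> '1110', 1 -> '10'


Encode each number as n ones followed by a terminating 0:
  7 -> 11111110 (8 bits)
  11 -> 111111111110 (12 bits)
  3 -> 1110 (4 bits)
  1 -> 10 (2 bits)
Total length = 8 + 12 + 4 + 2 = 26 bits.

Unary([7, 11, 3, 1]) = 11111110111111111110111010 (26 bits)


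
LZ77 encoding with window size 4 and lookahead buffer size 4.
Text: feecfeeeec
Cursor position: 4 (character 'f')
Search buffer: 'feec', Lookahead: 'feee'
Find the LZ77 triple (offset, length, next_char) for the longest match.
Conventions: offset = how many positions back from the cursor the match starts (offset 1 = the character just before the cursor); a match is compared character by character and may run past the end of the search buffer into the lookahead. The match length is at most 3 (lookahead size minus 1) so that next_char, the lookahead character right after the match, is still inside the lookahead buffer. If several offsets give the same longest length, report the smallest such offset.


Try each offset into the search buffer:
  offset=1 (pos 3, char 'c'): match length 0
  offset=2 (pos 2, char 'e'): match length 0
  offset=3 (pos 1, char 'e'): match length 0
  offset=4 (pos 0, char 'f'): match length 3
Longest match has length 3 at offset 4.
next_char = character at position 4 + 3 = 7 -> 'e'

Best match: offset=4, length=3 (matching 'fee' starting at position 0)
LZ77 triple: (4, 3, 'e')


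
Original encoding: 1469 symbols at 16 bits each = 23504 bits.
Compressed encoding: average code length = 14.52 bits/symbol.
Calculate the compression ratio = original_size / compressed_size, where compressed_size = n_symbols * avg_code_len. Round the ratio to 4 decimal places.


original_size = n_symbols * orig_bits = 1469 * 16 = 23504 bits
compressed_size = n_symbols * avg_code_len = 1469 * 14.52 = 21329.88 bits
ratio = original_size / compressed_size = 23504 / 21329.88 = 1.1019

Compression ratio = 1.1019


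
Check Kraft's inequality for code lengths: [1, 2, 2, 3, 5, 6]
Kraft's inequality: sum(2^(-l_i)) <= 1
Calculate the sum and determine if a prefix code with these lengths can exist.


Sum = 2^(-1) + 2^(-2) + 2^(-2) + 2^(-3) + 2^(-5) + 2^(-6)
    = 0.5 + 0.25 + 0.25 + 0.125 + 0.03125 + 0.015625
    = 75/64 = 1.171875
Since 1.171875 > 1, Kraft's inequality is NOT satisfied.
A prefix code with these lengths CANNOT exist.

Kraft sum = 1.171875. Not satisfied.


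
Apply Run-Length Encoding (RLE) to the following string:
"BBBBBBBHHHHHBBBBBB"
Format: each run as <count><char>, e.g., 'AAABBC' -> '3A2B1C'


Scanning runs left to right:
  i=0: run of 'B' x 7 -> '7B'
  i=7: run of 'H' x 5 -> '5H'
  i=12: run of 'B' x 6 -> '6B'

RLE = 7B5H6B


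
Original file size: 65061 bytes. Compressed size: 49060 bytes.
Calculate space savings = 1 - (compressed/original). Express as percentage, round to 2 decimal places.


ratio = compressed/original = 49060/65061 = 0.754062
savings = 1 - ratio = 1 - 0.754062 = 0.245938
as a percentage: 0.245938 * 100 = 24.59%

Space savings = 1 - 49060/65061 = 24.59%


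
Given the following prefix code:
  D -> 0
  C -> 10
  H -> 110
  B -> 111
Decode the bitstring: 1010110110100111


Decoding step by step:
Bits 10 -> C
Bits 10 -> C
Bits 110 -> H
Bits 110 -> H
Bits 10 -> C
Bits 0 -> D
Bits 111 -> B


Decoded message: CCHHCDB


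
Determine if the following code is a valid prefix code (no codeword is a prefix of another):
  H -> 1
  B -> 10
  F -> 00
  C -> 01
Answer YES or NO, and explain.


Checking each pair (does one codeword prefix another?):
  H='1' vs B='10': prefix -- VIOLATION

NO -- this is NOT a valid prefix code. H (1) is a prefix of B (10).


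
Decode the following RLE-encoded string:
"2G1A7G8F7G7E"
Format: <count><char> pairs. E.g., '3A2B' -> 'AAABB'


Expanding each <count><char> pair:
  2G -> 'GG'
  1A -> 'A'
  7G -> 'GGGGGGG'
  8F -> 'FFFFFFFF'
  7G -> 'GGGGGGG'
  7E -> 'EEEEEEE'

Decoded = GGAGGGGGGGFFFFFFFFGGGGGGGEEEEEEE


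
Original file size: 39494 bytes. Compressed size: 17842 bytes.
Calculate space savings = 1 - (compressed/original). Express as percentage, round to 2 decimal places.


ratio = compressed/original = 17842/39494 = 0.451765
savings = 1 - ratio = 1 - 0.451765 = 0.548235
as a percentage: 0.548235 * 100 = 54.82%

Space savings = 1 - 17842/39494 = 54.82%


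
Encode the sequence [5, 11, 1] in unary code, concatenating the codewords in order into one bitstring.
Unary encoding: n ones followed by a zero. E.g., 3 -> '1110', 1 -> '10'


Encode each number as n ones followed by a terminating 0:
  5 -> 111110 (6 bits)
  11 -> 111111111110 (12 bits)
  1 -> 10 (2 bits)
Total length = 6 + 12 + 2 = 20 bits.

Unary([5, 11, 1]) = 11111011111111111010 (20 bits)


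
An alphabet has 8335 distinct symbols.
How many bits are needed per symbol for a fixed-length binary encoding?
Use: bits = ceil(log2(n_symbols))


log2(8335) = 13.025
Bracket: 2^13 = 8192 < 8335 <= 2^14 = 16384
So ceil(log2(8335)) = 14

bits = ceil(log2(8335)) = ceil(13.025) = 14 bits


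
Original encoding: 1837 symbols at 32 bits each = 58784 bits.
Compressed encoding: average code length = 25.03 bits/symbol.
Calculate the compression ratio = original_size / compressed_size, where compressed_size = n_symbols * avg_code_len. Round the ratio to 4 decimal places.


original_size = n_symbols * orig_bits = 1837 * 32 = 58784 bits
compressed_size = n_symbols * avg_code_len = 1837 * 25.03 = 45980.11 bits
ratio = original_size / compressed_size = 58784 / 45980.11 = 1.2785

Compression ratio = 1.2785


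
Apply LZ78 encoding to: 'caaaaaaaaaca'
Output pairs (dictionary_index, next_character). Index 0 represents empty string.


LZ78 encoding steps:
Dictionary: {0: ''}
Step 1: w='' (idx 0), next='c' -> output (0, 'c'), add 'c' as idx 1
Step 2: w='' (idx 0), next='a' -> output (0, 'a'), add 'a' as idx 2
Step 3: w='a' (idx 2), next='a' -> output (2, 'a'), add 'aa' as idx 3
Step 4: w='aa' (idx 3), next='a' -> output (3, 'a'), add 'aaa' as idx 4
Step 5: w='aaa' (idx 4), next='c' -> output (4, 'c'), add 'aaac' as idx 5
Step 6: w='a' (idx 2), end of input -> output (2, '')


Encoded: [(0, 'c'), (0, 'a'), (2, 'a'), (3, 'a'), (4, 'c'), (2, '')]


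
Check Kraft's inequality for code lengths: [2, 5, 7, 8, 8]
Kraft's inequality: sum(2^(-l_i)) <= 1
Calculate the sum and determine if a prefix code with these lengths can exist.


Sum = 2^(-2) + 2^(-5) + 2^(-7) + 2^(-8) + 2^(-8)
    = 0.25 + 0.03125 + 0.0078125 + 0.00390625 + 0.00390625
    = 76/256 = 0.296875
Since 0.296875 <= 1, Kraft's inequality IS satisfied.
A prefix code with these lengths CAN exist.

Kraft sum = 0.296875. Satisfied.


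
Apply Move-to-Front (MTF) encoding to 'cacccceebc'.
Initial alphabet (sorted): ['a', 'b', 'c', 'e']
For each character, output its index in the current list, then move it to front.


MTF encoding:
'c': index 2 in ['a', 'b', 'c', 'e'] -> ['c', 'a', 'b', 'e']
'a': index 1 in ['c', 'a', 'b', 'e'] -> ['a', 'c', 'b', 'e']
'c': index 1 in ['a', 'c', 'b', 'e'] -> ['c', 'a', 'b', 'e']
'c': index 0 in ['c', 'a', 'b', 'e'] -> ['c', 'a', 'b', 'e']
'c': index 0 in ['c', 'a', 'b', 'e'] -> ['c', 'a', 'b', 'e']
'c': index 0 in ['c', 'a', 'b', 'e'] -> ['c', 'a', 'b', 'e']
'e': index 3 in ['c', 'a', 'b', 'e'] -> ['e', 'c', 'a', 'b']
'e': index 0 in ['e', 'c', 'a', 'b'] -> ['e', 'c', 'a', 'b']
'b': index 3 in ['e', 'c', 'a', 'b'] -> ['b', 'e', 'c', 'a']
'c': index 2 in ['b', 'e', 'c', 'a'] -> ['c', 'b', 'e', 'a']


Output: [2, 1, 1, 0, 0, 0, 3, 0, 3, 2]


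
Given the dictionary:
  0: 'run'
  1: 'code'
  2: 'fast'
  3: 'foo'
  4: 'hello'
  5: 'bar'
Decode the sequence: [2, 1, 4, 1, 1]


Look up each index in the dictionary:
  2 -> 'fast'
  1 -> 'code'
  4 -> 'hello'
  1 -> 'code'
  1 -> 'code'

Decoded: "fast code hello code code"


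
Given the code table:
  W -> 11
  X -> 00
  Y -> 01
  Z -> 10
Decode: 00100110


Decoding:
00 -> X
10 -> Z
01 -> Y
10 -> Z


Result: XZYZ


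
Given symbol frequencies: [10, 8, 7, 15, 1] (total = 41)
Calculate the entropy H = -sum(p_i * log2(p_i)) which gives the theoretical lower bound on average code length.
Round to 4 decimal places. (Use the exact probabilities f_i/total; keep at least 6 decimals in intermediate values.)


Per-symbol terms -p_i * log2(p_i) with p_i = f_i/41:
  p = 10/41 = 0.243902: log2(p) = -2.035624, -p*log2(p) = 0.496494
  p = 8/41 = 0.195122: log2(p) = -2.357552, -p*log2(p) = 0.460010
  p = 7/41 = 0.170732: log2(p) = -2.550197, -p*log2(p) = 0.435400
  p = 15/41 = 0.365854: log2(p) = -1.450661, -p*log2(p) = 0.530730
  p = 1/41 = 0.024390: log2(p) = -5.357552, -p*log2(p) = 0.130672
H = 0.496494 + 0.460010 + 0.435400 + 0.530730 + 0.130672 = 2.053306

H = 2.0533 bits/symbol


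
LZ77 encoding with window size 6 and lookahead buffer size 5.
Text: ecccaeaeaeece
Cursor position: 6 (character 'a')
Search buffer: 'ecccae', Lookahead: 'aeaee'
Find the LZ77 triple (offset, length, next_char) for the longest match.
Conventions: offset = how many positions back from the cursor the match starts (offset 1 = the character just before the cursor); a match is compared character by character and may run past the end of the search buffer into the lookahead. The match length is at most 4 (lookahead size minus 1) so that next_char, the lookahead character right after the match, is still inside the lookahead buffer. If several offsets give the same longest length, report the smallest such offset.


Try each offset into the search buffer:
  offset=1 (pos 5, char 'e'): match length 0
  offset=2 (pos 4, char 'a'): match length 4
  offset=3 (pos 3, char 'c'): match length 0
  offset=4 (pos 2, char 'c'): match length 0
  offset=5 (pos 1, char 'c'): match length 0
  offset=6 (pos 0, char 'e'): match length 0
Longest match has length 4 at offset 2.
next_char = character at position 6 + 4 = 10 -> 'e'

Best match: offset=2, length=4 (matching 'aeae' starting at position 4)
LZ77 triple: (2, 4, 'e')


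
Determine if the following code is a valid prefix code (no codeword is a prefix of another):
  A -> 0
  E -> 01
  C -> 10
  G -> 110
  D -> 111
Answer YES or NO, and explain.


Checking each pair (does one codeword prefix another?):
  A='0' vs E='01': prefix -- VIOLATION

NO -- this is NOT a valid prefix code. A (0) is a prefix of E (01).


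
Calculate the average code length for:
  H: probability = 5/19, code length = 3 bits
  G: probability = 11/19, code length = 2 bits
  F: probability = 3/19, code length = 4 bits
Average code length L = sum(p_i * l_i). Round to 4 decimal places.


Weighted contributions p_i * l_i:
  H: (5/19) * 3 = 15/19
  G: (11/19) * 2 = 22/19
  F: (3/19) * 4 = 12/19
Sum = (15 + 22 + 12)/19 = 49/19

L = 49/19 = 2.5789 bits/symbol


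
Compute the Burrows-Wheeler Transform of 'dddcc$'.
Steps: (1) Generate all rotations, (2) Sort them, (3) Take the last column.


Rotations (sorted):
  0: $dddcc -> last char: c
  1: c$dddc -> last char: c
  2: cc$ddd -> last char: d
  3: dcc$dd -> last char: d
  4: ddcc$d -> last char: d
  5: dddcc$ -> last char: $


BWT = ccddd$


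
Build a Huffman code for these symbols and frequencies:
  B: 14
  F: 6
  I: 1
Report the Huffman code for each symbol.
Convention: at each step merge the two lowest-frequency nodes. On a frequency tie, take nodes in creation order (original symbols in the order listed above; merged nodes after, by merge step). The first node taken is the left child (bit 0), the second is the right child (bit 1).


Huffman tree construction:
Step 1: Merge I(1) + F(6) = 7
Step 2: Merge (I+F)(7) + B(14) = 21
Read each symbol's code off the tree from the root (left child = 0, right child = 1).

Codes:
  B: 1 (length 1)
  F: 01 (length 2)
  I: 00 (length 2)
Average code length: 28/21 = 1.3333 bits/symbol


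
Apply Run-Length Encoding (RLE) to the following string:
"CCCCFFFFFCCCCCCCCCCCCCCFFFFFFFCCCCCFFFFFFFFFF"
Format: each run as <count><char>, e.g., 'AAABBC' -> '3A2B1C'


Scanning runs left to right:
  i=0: run of 'C' x 4 -> '4C'
  i=4: run of 'F' x 5 -> '5F'
  i=9: run of 'C' x 14 -> '14C'
  i=23: run of 'F' x 7 -> '7F'
  i=30: run of 'C' x 5 -> '5C'
  i=35: run of 'F' x 10 -> '10F'

RLE = 4C5F14C7F5C10F


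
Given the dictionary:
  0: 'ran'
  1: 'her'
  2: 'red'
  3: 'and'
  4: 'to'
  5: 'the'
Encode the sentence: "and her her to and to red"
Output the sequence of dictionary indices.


Look up each word in the dictionary:
  'and' -> 3
  'her' -> 1
  'her' -> 1
  'to' -> 4
  'and' -> 3
  'to' -> 4
  'red' -> 2

Encoded: [3, 1, 1, 4, 3, 4, 2]


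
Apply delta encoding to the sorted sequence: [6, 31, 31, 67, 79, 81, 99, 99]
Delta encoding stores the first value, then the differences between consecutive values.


First value: 6
Deltas:
  31 - 6 = 25
  31 - 31 = 0
  67 - 31 = 36
  79 - 67 = 12
  81 - 79 = 2
  99 - 81 = 18
  99 - 99 = 0


Delta encoded: [6, 25, 0, 36, 12, 2, 18, 0]


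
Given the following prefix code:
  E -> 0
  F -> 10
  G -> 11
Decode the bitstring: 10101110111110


Decoding step by step:
Bits 10 -> F
Bits 10 -> F
Bits 11 -> G
Bits 10 -> F
Bits 11 -> G
Bits 11 -> G
Bits 10 -> F


Decoded message: FFGFGGF


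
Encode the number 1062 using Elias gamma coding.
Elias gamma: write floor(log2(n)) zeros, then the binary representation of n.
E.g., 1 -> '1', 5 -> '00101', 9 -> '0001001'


num_bits = floor(log2(1062)) + 1 = 11
leading_zeros = num_bits - 1 = 10
binary(1062) = 10000100110

Elias gamma(1062) = '0000000000' + '10000100110' = 000000000010000100110 (21 bits)


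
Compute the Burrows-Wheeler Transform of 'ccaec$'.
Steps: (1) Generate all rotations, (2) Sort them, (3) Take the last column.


Rotations (sorted):
  0: $ccaec -> last char: c
  1: aec$cc -> last char: c
  2: c$ccae -> last char: e
  3: caec$c -> last char: c
  4: ccaec$ -> last char: $
  5: ec$cca -> last char: a


BWT = ccec$a


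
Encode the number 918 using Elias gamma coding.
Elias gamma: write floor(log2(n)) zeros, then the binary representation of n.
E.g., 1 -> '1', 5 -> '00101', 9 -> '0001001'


num_bits = floor(log2(918)) + 1 = 10
leading_zeros = num_bits - 1 = 9
binary(918) = 1110010110

Elias gamma(918) = '000000000' + '1110010110' = 0000000001110010110 (19 bits)


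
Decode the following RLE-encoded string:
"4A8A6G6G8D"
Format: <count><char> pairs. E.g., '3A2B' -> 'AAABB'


Expanding each <count><char> pair:
  4A -> 'AAAA'
  8A -> 'AAAAAAAA'
  6G -> 'GGGGGG'
  6G -> 'GGGGGG'
  8D -> 'DDDDDDDD'

Decoded = AAAAAAAAAAAAGGGGGGGGGGGGDDDDDDDD


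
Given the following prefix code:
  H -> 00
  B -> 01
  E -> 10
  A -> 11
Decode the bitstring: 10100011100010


Decoding step by step:
Bits 10 -> E
Bits 10 -> E
Bits 00 -> H
Bits 11 -> A
Bits 10 -> E
Bits 00 -> H
Bits 10 -> E


Decoded message: EEHAEHE


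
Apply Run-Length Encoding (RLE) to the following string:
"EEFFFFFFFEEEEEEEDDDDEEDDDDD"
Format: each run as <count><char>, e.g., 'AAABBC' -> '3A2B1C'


Scanning runs left to right:
  i=0: run of 'E' x 2 -> '2E'
  i=2: run of 'F' x 7 -> '7F'
  i=9: run of 'E' x 7 -> '7E'
  i=16: run of 'D' x 4 -> '4D'
  i=20: run of 'E' x 2 -> '2E'
  i=22: run of 'D' x 5 -> '5D'

RLE = 2E7F7E4D2E5D


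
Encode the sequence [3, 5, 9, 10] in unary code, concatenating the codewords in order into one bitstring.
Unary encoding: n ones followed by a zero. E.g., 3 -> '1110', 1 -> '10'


Encode each number as n ones followed by a terminating 0:
  3 -> 1110 (4 bits)
  5 -> 111110 (6 bits)
  9 -> 1111111110 (10 bits)
  10 -> 11111111110 (11 bits)
Total length = 4 + 6 + 10 + 11 = 31 bits.

Unary([3, 5, 9, 10]) = 1110111110111111111011111111110 (31 bits)


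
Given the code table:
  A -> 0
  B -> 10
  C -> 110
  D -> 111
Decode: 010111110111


Decoding:
0 -> A
10 -> B
111 -> D
110 -> C
111 -> D


Result: ABDCD


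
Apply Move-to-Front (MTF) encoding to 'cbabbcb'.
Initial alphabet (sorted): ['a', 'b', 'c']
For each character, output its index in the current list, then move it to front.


MTF encoding:
'c': index 2 in ['a', 'b', 'c'] -> ['c', 'a', 'b']
'b': index 2 in ['c', 'a', 'b'] -> ['b', 'c', 'a']
'a': index 2 in ['b', 'c', 'a'] -> ['a', 'b', 'c']
'b': index 1 in ['a', 'b', 'c'] -> ['b', 'a', 'c']
'b': index 0 in ['b', 'a', 'c'] -> ['b', 'a', 'c']
'c': index 2 in ['b', 'a', 'c'] -> ['c', 'b', 'a']
'b': index 1 in ['c', 'b', 'a'] -> ['b', 'c', 'a']


Output: [2, 2, 2, 1, 0, 2, 1]


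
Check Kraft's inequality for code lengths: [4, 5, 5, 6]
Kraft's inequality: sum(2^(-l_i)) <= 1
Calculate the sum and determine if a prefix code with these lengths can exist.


Sum = 2^(-4) + 2^(-5) + 2^(-5) + 2^(-6)
    = 0.0625 + 0.03125 + 0.03125 + 0.015625
    = 9/64 = 0.140625
Since 0.140625 <= 1, Kraft's inequality IS satisfied.
A prefix code with these lengths CAN exist.

Kraft sum = 0.140625. Satisfied.


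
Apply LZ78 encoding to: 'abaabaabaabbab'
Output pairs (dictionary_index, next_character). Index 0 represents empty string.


LZ78 encoding steps:
Dictionary: {0: ''}
Step 1: w='' (idx 0), next='a' -> output (0, 'a'), add 'a' as idx 1
Step 2: w='' (idx 0), next='b' -> output (0, 'b'), add 'b' as idx 2
Step 3: w='a' (idx 1), next='a' -> output (1, 'a'), add 'aa' as idx 3
Step 4: w='b' (idx 2), next='a' -> output (2, 'a'), add 'ba' as idx 4
Step 5: w='a' (idx 1), next='b' -> output (1, 'b'), add 'ab' as idx 5
Step 6: w='aa' (idx 3), next='b' -> output (3, 'b'), add 'aab' as idx 6
Step 7: w='ba' (idx 4), next='b' -> output (4, 'b'), add 'bab' as idx 7


Encoded: [(0, 'a'), (0, 'b'), (1, 'a'), (2, 'a'), (1, 'b'), (3, 'b'), (4, 'b')]


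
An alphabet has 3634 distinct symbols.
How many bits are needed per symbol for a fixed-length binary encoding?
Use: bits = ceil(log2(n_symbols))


log2(3634) = 11.8273
Bracket: 2^11 = 2048 < 3634 <= 2^12 = 4096
So ceil(log2(3634)) = 12

bits = ceil(log2(3634)) = ceil(11.8273) = 12 bits


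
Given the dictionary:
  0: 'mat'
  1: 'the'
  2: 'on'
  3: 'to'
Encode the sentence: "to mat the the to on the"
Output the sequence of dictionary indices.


Look up each word in the dictionary:
  'to' -> 3
  'mat' -> 0
  'the' -> 1
  'the' -> 1
  'to' -> 3
  'on' -> 2
  'the' -> 1

Encoded: [3, 0, 1, 1, 3, 2, 1]


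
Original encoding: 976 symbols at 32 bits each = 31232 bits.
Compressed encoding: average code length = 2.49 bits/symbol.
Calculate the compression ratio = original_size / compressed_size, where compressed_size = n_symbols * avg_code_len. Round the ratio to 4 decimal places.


original_size = n_symbols * orig_bits = 976 * 32 = 31232 bits
compressed_size = n_symbols * avg_code_len = 976 * 2.49 = 2430.24 bits
ratio = original_size / compressed_size = 31232 / 2430.24 = 12.8514

Compression ratio = 12.8514


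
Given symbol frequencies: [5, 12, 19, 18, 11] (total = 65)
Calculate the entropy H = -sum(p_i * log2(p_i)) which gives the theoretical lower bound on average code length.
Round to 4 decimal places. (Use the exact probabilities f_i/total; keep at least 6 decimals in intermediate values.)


Per-symbol terms -p_i * log2(p_i) with p_i = f_i/65:
  p = 5/65 = 0.076923: log2(p) = -3.700440, -p*log2(p) = 0.284649
  p = 12/65 = 0.184615: log2(p) = -2.437405, -p*log2(p) = 0.449983
  p = 19/65 = 0.292308: log2(p) = -1.774440, -p*log2(p) = 0.518683
  p = 18/65 = 0.276923: log2(p) = -1.852443, -p*log2(p) = 0.512984
  p = 11/65 = 0.169231: log2(p) = -2.562936, -p*log2(p) = 0.433728
H = 0.284649 + 0.449983 + 0.518683 + 0.512984 + 0.433728 = 2.200027

H = 2.2 bits/symbol


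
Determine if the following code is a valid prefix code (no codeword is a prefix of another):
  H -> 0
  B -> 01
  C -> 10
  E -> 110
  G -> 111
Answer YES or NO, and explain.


Checking each pair (does one codeword prefix another?):
  H='0' vs B='01': prefix -- VIOLATION

NO -- this is NOT a valid prefix code. H (0) is a prefix of B (01).


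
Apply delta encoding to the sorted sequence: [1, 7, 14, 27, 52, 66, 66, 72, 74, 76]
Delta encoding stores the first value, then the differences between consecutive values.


First value: 1
Deltas:
  7 - 1 = 6
  14 - 7 = 7
  27 - 14 = 13
  52 - 27 = 25
  66 - 52 = 14
  66 - 66 = 0
  72 - 66 = 6
  74 - 72 = 2
  76 - 74 = 2


Delta encoded: [1, 6, 7, 13, 25, 14, 0, 6, 2, 2]


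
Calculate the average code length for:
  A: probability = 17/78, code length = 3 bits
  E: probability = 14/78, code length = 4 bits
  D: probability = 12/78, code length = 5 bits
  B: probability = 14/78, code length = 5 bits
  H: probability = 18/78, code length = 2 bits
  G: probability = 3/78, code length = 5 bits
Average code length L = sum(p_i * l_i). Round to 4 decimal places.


Weighted contributions p_i * l_i:
  A: (17/78) * 3 = 51/78
  E: (14/78) * 4 = 56/78
  D: (12/78) * 5 = 60/78
  B: (14/78) * 5 = 70/78
  H: (18/78) * 2 = 36/78
  G: (3/78) * 5 = 15/78
Sum = (51 + 56 + 60 + 70 + 36 + 15)/78 = 288/78

L = 288/78 = 3.6923 bits/symbol


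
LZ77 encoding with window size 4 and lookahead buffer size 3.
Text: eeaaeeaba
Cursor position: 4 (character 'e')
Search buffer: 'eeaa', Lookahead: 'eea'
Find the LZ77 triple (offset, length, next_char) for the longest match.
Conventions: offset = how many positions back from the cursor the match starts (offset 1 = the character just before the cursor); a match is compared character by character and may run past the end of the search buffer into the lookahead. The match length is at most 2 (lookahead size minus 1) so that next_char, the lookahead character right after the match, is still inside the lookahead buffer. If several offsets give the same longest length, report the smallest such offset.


Try each offset into the search buffer:
  offset=1 (pos 3, char 'a'): match length 0
  offset=2 (pos 2, char 'a'): match length 0
  offset=3 (pos 1, char 'e'): match length 1
  offset=4 (pos 0, char 'e'): match length 2
Longest match has length 2 at offset 4.
next_char = character at position 4 + 2 = 6 -> 'a'

Best match: offset=4, length=2 (matching 'ee' starting at position 0)
LZ77 triple: (4, 2, 'a')


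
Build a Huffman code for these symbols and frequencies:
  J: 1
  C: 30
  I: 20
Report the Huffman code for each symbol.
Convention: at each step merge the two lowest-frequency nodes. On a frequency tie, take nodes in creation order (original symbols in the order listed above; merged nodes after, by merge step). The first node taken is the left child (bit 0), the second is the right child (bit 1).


Huffman tree construction:
Step 1: Merge J(1) + I(20) = 21
Step 2: Merge (J+I)(21) + C(30) = 51
Read each symbol's code off the tree from the root (left child = 0, right child = 1).

Codes:
  J: 00 (length 2)
  C: 1 (length 1)
  I: 01 (length 2)
Average code length: 72/51 = 1.4118 bits/symbol


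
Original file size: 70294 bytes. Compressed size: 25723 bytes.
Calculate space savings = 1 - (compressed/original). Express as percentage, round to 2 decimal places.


ratio = compressed/original = 25723/70294 = 0.365935
savings = 1 - ratio = 1 - 0.365935 = 0.634065
as a percentage: 0.634065 * 100 = 63.41%

Space savings = 1 - 25723/70294 = 63.41%


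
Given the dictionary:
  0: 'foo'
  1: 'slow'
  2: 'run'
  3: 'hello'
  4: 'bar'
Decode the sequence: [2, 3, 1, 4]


Look up each index in the dictionary:
  2 -> 'run'
  3 -> 'hello'
  1 -> 'slow'
  4 -> 'bar'

Decoded: "run hello slow bar"


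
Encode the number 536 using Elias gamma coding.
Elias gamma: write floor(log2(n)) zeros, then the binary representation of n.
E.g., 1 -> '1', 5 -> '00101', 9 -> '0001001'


num_bits = floor(log2(536)) + 1 = 10
leading_zeros = num_bits - 1 = 9
binary(536) = 1000011000

Elias gamma(536) = '000000000' + '1000011000' = 0000000001000011000 (19 bits)


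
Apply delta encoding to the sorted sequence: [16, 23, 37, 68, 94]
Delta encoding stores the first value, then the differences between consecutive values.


First value: 16
Deltas:
  23 - 16 = 7
  37 - 23 = 14
  68 - 37 = 31
  94 - 68 = 26


Delta encoded: [16, 7, 14, 31, 26]


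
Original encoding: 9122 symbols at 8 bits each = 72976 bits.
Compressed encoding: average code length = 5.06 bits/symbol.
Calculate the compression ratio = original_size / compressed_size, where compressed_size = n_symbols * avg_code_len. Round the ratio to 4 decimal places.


original_size = n_symbols * orig_bits = 9122 * 8 = 72976 bits
compressed_size = n_symbols * avg_code_len = 9122 * 5.06 = 46157.32 bits
ratio = original_size / compressed_size = 72976 / 46157.32 = 1.581

Compression ratio = 1.581
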